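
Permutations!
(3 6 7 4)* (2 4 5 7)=(2 4 3 6)(5 7)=[0, 1, 4, 6, 3, 7, 2, 5]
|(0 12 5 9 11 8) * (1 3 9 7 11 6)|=12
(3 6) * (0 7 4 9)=(0 7 4 9)(3 6)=[7, 1, 2, 6, 9, 5, 3, 4, 8, 0]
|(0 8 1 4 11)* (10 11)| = |(0 8 1 4 10 11)| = 6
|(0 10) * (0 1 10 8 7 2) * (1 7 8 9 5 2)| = |(0 9 5 2)(1 10 7)| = 12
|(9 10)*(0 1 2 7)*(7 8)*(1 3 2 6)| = 10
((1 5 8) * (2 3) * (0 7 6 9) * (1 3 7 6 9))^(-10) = ((0 6 1 5 8 3 2 7 9))^(-10) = (0 9 7 2 3 8 5 1 6)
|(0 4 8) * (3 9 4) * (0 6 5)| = 7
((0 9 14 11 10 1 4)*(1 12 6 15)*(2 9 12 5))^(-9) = (0 15)(1 12)(2 11)(4 6)(5 14)(9 10)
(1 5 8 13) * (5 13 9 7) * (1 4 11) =(1 13 4 11)(5 8 9 7) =[0, 13, 2, 3, 11, 8, 6, 5, 9, 7, 10, 1, 12, 4]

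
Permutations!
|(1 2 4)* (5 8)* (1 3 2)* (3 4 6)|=6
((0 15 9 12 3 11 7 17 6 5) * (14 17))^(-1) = (0 5 6 17 14 7 11 3 12 9 15) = ((0 15 9 12 3 11 7 14 17 6 5))^(-1)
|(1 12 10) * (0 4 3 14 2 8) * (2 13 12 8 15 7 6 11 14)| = 14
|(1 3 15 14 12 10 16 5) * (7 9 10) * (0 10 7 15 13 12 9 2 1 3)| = 13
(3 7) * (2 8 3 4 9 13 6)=(2 8 3 7 4 9 13 6)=[0, 1, 8, 7, 9, 5, 2, 4, 3, 13, 10, 11, 12, 6]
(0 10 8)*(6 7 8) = [10, 1, 2, 3, 4, 5, 7, 8, 0, 9, 6] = (0 10 6 7 8)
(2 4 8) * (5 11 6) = (2 4 8)(5 11 6) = [0, 1, 4, 3, 8, 11, 5, 7, 2, 9, 10, 6]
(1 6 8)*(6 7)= (1 7 6 8)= [0, 7, 2, 3, 4, 5, 8, 6, 1]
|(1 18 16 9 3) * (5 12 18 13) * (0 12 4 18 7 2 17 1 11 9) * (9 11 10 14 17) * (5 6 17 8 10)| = 60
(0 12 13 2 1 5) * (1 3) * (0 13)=(0 12)(1 5 13 2 3)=[12, 5, 3, 1, 4, 13, 6, 7, 8, 9, 10, 11, 0, 2]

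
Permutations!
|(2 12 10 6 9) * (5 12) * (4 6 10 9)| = 4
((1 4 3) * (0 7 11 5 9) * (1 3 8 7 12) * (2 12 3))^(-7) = (0 1 11 3 4 5 2 8 9 12 7)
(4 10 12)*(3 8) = [0, 1, 2, 8, 10, 5, 6, 7, 3, 9, 12, 11, 4] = (3 8)(4 10 12)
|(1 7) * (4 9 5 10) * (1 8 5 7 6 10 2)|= |(1 6 10 4 9 7 8 5 2)|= 9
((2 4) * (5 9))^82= (9)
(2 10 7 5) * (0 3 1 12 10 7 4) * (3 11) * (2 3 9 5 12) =(0 11 9 5 3 1 2 7 12 10 4) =[11, 2, 7, 1, 0, 3, 6, 12, 8, 5, 4, 9, 10]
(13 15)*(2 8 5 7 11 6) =(2 8 5 7 11 6)(13 15) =[0, 1, 8, 3, 4, 7, 2, 11, 5, 9, 10, 6, 12, 15, 14, 13]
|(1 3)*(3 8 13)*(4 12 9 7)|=|(1 8 13 3)(4 12 9 7)|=4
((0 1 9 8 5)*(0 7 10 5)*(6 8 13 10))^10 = ((0 1 9 13 10 5 7 6 8))^10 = (0 1 9 13 10 5 7 6 8)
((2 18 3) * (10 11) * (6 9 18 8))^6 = (18)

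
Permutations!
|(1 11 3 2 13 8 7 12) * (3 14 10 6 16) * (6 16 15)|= 22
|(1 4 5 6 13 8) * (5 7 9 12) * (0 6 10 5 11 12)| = |(0 6 13 8 1 4 7 9)(5 10)(11 12)| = 8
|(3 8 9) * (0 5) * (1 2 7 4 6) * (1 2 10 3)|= |(0 5)(1 10 3 8 9)(2 7 4 6)|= 20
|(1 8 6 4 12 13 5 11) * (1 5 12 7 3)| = 6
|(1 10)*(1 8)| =3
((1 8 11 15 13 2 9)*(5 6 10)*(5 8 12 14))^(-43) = (1 10 2 5 15 12 8 9 6 13 14 11)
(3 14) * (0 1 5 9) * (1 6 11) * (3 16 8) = (0 6 11 1 5 9)(3 14 16 8) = [6, 5, 2, 14, 4, 9, 11, 7, 3, 0, 10, 1, 12, 13, 16, 15, 8]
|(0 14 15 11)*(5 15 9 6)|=7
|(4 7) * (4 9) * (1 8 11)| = |(1 8 11)(4 7 9)| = 3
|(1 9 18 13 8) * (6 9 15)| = 7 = |(1 15 6 9 18 13 8)|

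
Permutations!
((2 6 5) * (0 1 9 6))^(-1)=(0 2 5 6 9 1)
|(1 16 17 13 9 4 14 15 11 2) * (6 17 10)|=12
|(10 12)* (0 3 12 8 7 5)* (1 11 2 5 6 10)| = 28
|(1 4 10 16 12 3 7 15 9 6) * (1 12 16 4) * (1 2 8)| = |(16)(1 2 8)(3 7 15 9 6 12)(4 10)| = 6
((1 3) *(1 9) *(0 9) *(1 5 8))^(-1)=(0 3 1 8 5 9)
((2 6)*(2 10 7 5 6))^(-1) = (5 7 10 6)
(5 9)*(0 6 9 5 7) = (0 6 9 7) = [6, 1, 2, 3, 4, 5, 9, 0, 8, 7]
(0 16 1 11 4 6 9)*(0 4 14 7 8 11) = (0 16 1)(4 6 9)(7 8 11 14) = [16, 0, 2, 3, 6, 5, 9, 8, 11, 4, 10, 14, 12, 13, 7, 15, 1]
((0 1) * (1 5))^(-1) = ((0 5 1))^(-1) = (0 1 5)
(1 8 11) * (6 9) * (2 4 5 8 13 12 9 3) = (1 13 12 9 6 3 2 4 5 8 11) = [0, 13, 4, 2, 5, 8, 3, 7, 11, 6, 10, 1, 9, 12]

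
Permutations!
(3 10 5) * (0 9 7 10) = (0 9 7 10 5 3) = [9, 1, 2, 0, 4, 3, 6, 10, 8, 7, 5]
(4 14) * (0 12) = (0 12)(4 14) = [12, 1, 2, 3, 14, 5, 6, 7, 8, 9, 10, 11, 0, 13, 4]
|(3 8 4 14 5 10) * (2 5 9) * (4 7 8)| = |(2 5 10 3 4 14 9)(7 8)| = 14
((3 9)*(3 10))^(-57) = ((3 9 10))^(-57) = (10)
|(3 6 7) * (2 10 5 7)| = |(2 10 5 7 3 6)| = 6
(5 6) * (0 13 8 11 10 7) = (0 13 8 11 10 7)(5 6) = [13, 1, 2, 3, 4, 6, 5, 0, 11, 9, 7, 10, 12, 8]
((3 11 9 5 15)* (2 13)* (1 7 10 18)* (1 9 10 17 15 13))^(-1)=((1 7 17 15 3 11 10 18 9 5 13 2))^(-1)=(1 2 13 5 9 18 10 11 3 15 17 7)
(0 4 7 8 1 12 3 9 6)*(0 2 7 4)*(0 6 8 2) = [6, 12, 7, 9, 4, 5, 0, 2, 1, 8, 10, 11, 3] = (0 6)(1 12 3 9 8)(2 7)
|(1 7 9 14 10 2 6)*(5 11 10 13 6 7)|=10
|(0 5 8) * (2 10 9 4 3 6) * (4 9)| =|(0 5 8)(2 10 4 3 6)| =15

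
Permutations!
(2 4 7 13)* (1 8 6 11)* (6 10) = (1 8 10 6 11)(2 4 7 13) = [0, 8, 4, 3, 7, 5, 11, 13, 10, 9, 6, 1, 12, 2]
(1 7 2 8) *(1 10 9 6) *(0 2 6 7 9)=(0 2 8 10)(1 9 7 6)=[2, 9, 8, 3, 4, 5, 1, 6, 10, 7, 0]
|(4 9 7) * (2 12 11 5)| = 12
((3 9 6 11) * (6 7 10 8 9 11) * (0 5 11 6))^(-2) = ((0 5 11 3 6)(7 10 8 9))^(-2) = (0 3 5 6 11)(7 8)(9 10)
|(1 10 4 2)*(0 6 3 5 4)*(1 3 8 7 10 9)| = 20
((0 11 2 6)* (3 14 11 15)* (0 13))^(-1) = (0 13 6 2 11 14 3 15)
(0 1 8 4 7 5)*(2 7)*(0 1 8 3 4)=(0 8)(1 3 4 2 7 5)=[8, 3, 7, 4, 2, 1, 6, 5, 0]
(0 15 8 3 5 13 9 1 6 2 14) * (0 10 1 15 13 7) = (0 13 9 15 8 3 5 7)(1 6 2 14 10) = [13, 6, 14, 5, 4, 7, 2, 0, 3, 15, 1, 11, 12, 9, 10, 8]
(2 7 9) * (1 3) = (1 3)(2 7 9) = [0, 3, 7, 1, 4, 5, 6, 9, 8, 2]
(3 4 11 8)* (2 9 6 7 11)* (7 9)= [0, 1, 7, 4, 2, 5, 9, 11, 3, 6, 10, 8]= (2 7 11 8 3 4)(6 9)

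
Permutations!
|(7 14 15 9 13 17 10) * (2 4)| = 14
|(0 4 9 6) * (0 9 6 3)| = |(0 4 6 9 3)| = 5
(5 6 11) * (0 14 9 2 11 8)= (0 14 9 2 11 5 6 8)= [14, 1, 11, 3, 4, 6, 8, 7, 0, 2, 10, 5, 12, 13, 9]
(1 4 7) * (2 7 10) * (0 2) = [2, 4, 7, 3, 10, 5, 6, 1, 8, 9, 0] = (0 2 7 1 4 10)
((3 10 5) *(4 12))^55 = ((3 10 5)(4 12))^55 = (3 10 5)(4 12)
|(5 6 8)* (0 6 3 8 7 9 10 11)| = 6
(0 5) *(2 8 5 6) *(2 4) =[6, 1, 8, 3, 2, 0, 4, 7, 5] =(0 6 4 2 8 5)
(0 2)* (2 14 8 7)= [14, 1, 0, 3, 4, 5, 6, 2, 7, 9, 10, 11, 12, 13, 8]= (0 14 8 7 2)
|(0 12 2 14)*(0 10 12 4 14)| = 6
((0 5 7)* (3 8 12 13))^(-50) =((0 5 7)(3 8 12 13))^(-50) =(0 5 7)(3 12)(8 13)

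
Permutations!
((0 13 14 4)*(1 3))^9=((0 13 14 4)(1 3))^9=(0 13 14 4)(1 3)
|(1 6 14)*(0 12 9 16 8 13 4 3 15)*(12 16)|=|(0 16 8 13 4 3 15)(1 6 14)(9 12)|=42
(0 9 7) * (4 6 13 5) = (0 9 7)(4 6 13 5) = [9, 1, 2, 3, 6, 4, 13, 0, 8, 7, 10, 11, 12, 5]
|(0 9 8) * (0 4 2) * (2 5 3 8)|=|(0 9 2)(3 8 4 5)|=12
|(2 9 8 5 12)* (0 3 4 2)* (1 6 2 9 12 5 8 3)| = 15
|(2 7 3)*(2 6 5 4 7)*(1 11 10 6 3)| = 7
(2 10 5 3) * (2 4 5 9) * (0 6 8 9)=(0 6 8 9 2 10)(3 4 5)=[6, 1, 10, 4, 5, 3, 8, 7, 9, 2, 0]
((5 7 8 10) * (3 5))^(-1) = (3 10 8 7 5)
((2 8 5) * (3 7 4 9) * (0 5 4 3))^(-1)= (0 9 4 8 2 5)(3 7)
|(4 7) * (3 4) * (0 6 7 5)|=6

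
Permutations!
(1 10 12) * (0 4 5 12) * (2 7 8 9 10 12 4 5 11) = (0 5 4 11 2 7 8 9 10)(1 12) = [5, 12, 7, 3, 11, 4, 6, 8, 9, 10, 0, 2, 1]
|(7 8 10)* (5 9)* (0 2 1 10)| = 6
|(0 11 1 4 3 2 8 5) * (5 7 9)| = 10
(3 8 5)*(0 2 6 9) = (0 2 6 9)(3 8 5) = [2, 1, 6, 8, 4, 3, 9, 7, 5, 0]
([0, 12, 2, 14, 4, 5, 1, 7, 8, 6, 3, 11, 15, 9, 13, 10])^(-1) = [0, 6, 2, 10, 4, 5, 9, 7, 8, 13, 15, 11, 1, 14, 3, 12]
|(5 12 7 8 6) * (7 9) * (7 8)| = 5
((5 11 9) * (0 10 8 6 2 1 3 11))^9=((0 10 8 6 2 1 3 11 9 5))^9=(0 5 9 11 3 1 2 6 8 10)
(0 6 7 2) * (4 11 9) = (0 6 7 2)(4 11 9) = [6, 1, 0, 3, 11, 5, 7, 2, 8, 4, 10, 9]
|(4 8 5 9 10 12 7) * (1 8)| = 8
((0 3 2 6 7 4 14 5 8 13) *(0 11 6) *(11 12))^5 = ((0 3 2)(4 14 5 8 13 12 11 6 7))^5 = (0 2 3)(4 12 14 11 5 6 8 7 13)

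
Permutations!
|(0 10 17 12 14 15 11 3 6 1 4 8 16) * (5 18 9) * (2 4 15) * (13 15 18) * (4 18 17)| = |(0 10 4 8 16)(1 17 12 14 2 18 9 5 13 15 11 3 6)| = 65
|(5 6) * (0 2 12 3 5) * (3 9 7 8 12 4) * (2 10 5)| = 12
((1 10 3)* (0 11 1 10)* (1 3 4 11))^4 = (11)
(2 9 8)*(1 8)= (1 8 2 9)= [0, 8, 9, 3, 4, 5, 6, 7, 2, 1]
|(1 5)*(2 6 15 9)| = |(1 5)(2 6 15 9)| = 4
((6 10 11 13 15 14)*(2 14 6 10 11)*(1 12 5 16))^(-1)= ((1 12 5 16)(2 14 10)(6 11 13 15))^(-1)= (1 16 5 12)(2 10 14)(6 15 13 11)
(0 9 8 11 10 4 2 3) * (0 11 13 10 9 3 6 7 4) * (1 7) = (0 3 11 9 8 13 10)(1 7 4 2 6) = [3, 7, 6, 11, 2, 5, 1, 4, 13, 8, 0, 9, 12, 10]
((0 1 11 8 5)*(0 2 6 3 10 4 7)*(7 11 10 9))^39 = ((0 1 10 4 11 8 5 2 6 3 9 7))^39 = (0 4 5 3)(1 11 2 9)(6 7 10 8)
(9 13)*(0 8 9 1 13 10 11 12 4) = (0 8 9 10 11 12 4)(1 13) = [8, 13, 2, 3, 0, 5, 6, 7, 9, 10, 11, 12, 4, 1]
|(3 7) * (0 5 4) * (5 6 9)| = 10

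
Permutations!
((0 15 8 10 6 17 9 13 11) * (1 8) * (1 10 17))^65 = (0 8)(1 11)(6 13)(9 10)(15 17)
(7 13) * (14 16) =(7 13)(14 16) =[0, 1, 2, 3, 4, 5, 6, 13, 8, 9, 10, 11, 12, 7, 16, 15, 14]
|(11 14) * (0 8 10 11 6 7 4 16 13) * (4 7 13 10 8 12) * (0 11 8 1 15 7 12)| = |(1 15 7 12 4 16 10 8)(6 13 11 14)| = 8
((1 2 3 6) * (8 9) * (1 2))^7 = (2 3 6)(8 9)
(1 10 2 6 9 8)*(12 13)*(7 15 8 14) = (1 10 2 6 9 14 7 15 8)(12 13) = [0, 10, 6, 3, 4, 5, 9, 15, 1, 14, 2, 11, 13, 12, 7, 8]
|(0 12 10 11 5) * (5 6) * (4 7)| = 6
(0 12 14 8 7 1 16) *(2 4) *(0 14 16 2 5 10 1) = [12, 2, 4, 3, 5, 10, 6, 0, 7, 9, 1, 11, 16, 13, 8, 15, 14] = (0 12 16 14 8 7)(1 2 4 5 10)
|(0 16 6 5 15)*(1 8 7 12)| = 20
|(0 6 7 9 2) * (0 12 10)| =|(0 6 7 9 2 12 10)| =7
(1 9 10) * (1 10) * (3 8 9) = (10)(1 3 8 9) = [0, 3, 2, 8, 4, 5, 6, 7, 9, 1, 10]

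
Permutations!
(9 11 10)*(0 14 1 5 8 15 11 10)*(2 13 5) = (0 14 1 2 13 5 8 15 11)(9 10) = [14, 2, 13, 3, 4, 8, 6, 7, 15, 10, 9, 0, 12, 5, 1, 11]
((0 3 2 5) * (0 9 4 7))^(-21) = (9)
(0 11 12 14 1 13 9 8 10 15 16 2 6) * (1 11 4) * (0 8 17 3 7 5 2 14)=(0 4 1 13 9 17 3 7 5 2 6 8 10 15 16 14 11 12)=[4, 13, 6, 7, 1, 2, 8, 5, 10, 17, 15, 12, 0, 9, 11, 16, 14, 3]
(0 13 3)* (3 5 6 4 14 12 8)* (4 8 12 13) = (0 4 14 13 5 6 8 3) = [4, 1, 2, 0, 14, 6, 8, 7, 3, 9, 10, 11, 12, 5, 13]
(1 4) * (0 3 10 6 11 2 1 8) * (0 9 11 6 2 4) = (0 3 10 2 1)(4 8 9 11) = [3, 0, 1, 10, 8, 5, 6, 7, 9, 11, 2, 4]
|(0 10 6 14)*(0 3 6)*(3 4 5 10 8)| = 8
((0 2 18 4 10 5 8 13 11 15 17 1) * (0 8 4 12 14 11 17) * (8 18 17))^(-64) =(0 15 11 14 12 18 1 17 2)(4 5 10) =((0 2 17 1 18 12 14 11 15)(4 10 5)(8 13))^(-64)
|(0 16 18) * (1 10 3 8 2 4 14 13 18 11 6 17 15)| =15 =|(0 16 11 6 17 15 1 10 3 8 2 4 14 13 18)|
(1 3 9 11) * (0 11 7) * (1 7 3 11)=(0 1 11 7)(3 9)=[1, 11, 2, 9, 4, 5, 6, 0, 8, 3, 10, 7]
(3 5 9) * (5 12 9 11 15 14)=(3 12 9)(5 11 15 14)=[0, 1, 2, 12, 4, 11, 6, 7, 8, 3, 10, 15, 9, 13, 5, 14]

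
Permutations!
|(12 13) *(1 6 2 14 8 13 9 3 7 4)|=11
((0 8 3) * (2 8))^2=(0 8)(2 3)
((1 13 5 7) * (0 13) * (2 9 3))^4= (0 1 7 5 13)(2 9 3)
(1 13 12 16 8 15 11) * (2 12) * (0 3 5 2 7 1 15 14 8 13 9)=(0 3 5 2 12 16 13 7 1 9)(8 14)(11 15)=[3, 9, 12, 5, 4, 2, 6, 1, 14, 0, 10, 15, 16, 7, 8, 11, 13]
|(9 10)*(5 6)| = 2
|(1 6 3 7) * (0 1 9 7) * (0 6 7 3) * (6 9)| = 4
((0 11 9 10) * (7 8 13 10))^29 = ((0 11 9 7 8 13 10))^29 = (0 11 9 7 8 13 10)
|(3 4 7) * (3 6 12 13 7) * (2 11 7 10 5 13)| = 30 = |(2 11 7 6 12)(3 4)(5 13 10)|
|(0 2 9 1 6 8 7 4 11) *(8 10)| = 10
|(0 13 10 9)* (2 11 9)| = |(0 13 10 2 11 9)| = 6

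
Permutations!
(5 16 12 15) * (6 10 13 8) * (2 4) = (2 4)(5 16 12 15)(6 10 13 8) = [0, 1, 4, 3, 2, 16, 10, 7, 6, 9, 13, 11, 15, 8, 14, 5, 12]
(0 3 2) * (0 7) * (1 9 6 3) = (0 1 9 6 3 2 7) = [1, 9, 7, 2, 4, 5, 3, 0, 8, 6]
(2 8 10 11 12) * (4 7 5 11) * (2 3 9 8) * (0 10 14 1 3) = (0 10 4 7 5 11 12)(1 3 9 8 14) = [10, 3, 2, 9, 7, 11, 6, 5, 14, 8, 4, 12, 0, 13, 1]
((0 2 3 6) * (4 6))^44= (0 6 4 3 2)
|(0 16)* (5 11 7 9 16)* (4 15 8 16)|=|(0 5 11 7 9 4 15 8 16)|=9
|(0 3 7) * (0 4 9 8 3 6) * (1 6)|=|(0 1 6)(3 7 4 9 8)|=15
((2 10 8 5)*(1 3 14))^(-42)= (14)(2 8)(5 10)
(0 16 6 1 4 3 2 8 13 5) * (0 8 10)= (0 16 6 1 4 3 2 10)(5 8 13)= [16, 4, 10, 2, 3, 8, 1, 7, 13, 9, 0, 11, 12, 5, 14, 15, 6]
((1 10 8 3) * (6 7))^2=(1 8)(3 10)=((1 10 8 3)(6 7))^2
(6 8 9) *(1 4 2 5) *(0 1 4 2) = (0 1 2 5 4)(6 8 9) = [1, 2, 5, 3, 0, 4, 8, 7, 9, 6]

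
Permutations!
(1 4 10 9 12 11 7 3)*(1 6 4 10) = (1 10 9 12 11 7 3 6 4) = [0, 10, 2, 6, 1, 5, 4, 3, 8, 12, 9, 7, 11]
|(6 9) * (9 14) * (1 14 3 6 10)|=4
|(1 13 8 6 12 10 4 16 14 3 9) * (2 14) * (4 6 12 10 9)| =|(1 13 8 12 9)(2 14 3 4 16)(6 10)| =10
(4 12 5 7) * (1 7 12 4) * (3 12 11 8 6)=(1 7)(3 12 5 11 8 6)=[0, 7, 2, 12, 4, 11, 3, 1, 6, 9, 10, 8, 5]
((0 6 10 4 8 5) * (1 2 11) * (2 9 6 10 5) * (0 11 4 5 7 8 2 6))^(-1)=(0 9 1 11 5 10)(2 4)(6 8 7)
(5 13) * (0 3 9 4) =(0 3 9 4)(5 13) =[3, 1, 2, 9, 0, 13, 6, 7, 8, 4, 10, 11, 12, 5]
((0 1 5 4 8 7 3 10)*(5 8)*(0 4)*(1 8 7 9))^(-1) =((0 8 9 1 7 3 10 4 5))^(-1) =(0 5 4 10 3 7 1 9 8)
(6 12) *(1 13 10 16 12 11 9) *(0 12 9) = [12, 13, 2, 3, 4, 5, 11, 7, 8, 1, 16, 0, 6, 10, 14, 15, 9] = (0 12 6 11)(1 13 10 16 9)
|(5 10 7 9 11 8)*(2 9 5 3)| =|(2 9 11 8 3)(5 10 7)| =15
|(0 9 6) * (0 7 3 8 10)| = |(0 9 6 7 3 8 10)| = 7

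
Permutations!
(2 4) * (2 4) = (4) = [0, 1, 2, 3, 4]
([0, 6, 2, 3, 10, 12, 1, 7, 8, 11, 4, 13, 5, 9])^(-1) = (1 6)(4 10)(5 12)(9 13 11)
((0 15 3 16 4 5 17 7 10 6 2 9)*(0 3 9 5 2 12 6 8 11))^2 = ((0 15 9 3 16 4 2 5 17 7 10 8 11)(6 12))^2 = (0 9 16 2 17 10 11 15 3 4 5 7 8)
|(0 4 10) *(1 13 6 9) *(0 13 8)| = 8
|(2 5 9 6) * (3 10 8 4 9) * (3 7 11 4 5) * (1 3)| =11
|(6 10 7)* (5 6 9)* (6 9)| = |(5 9)(6 10 7)| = 6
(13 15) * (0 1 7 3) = (0 1 7 3)(13 15) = [1, 7, 2, 0, 4, 5, 6, 3, 8, 9, 10, 11, 12, 15, 14, 13]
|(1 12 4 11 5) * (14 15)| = 10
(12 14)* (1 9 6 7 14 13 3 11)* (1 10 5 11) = (1 9 6 7 14 12 13 3)(5 11 10) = [0, 9, 2, 1, 4, 11, 7, 14, 8, 6, 5, 10, 13, 3, 12]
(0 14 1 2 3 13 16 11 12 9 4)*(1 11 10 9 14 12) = (0 12 14 11 1 2 3 13 16 10 9 4) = [12, 2, 3, 13, 0, 5, 6, 7, 8, 4, 9, 1, 14, 16, 11, 15, 10]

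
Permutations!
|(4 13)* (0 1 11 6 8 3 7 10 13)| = 10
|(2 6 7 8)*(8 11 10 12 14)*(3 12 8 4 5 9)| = 6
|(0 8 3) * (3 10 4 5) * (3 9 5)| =10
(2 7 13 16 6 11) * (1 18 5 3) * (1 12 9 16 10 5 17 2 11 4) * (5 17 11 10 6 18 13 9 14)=(1 13 6 4)(2 7 9 16 18 11 10 17)(3 12 14 5)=[0, 13, 7, 12, 1, 3, 4, 9, 8, 16, 17, 10, 14, 6, 5, 15, 18, 2, 11]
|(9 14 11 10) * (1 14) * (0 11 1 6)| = 10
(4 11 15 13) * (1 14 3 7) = [0, 14, 2, 7, 11, 5, 6, 1, 8, 9, 10, 15, 12, 4, 3, 13] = (1 14 3 7)(4 11 15 13)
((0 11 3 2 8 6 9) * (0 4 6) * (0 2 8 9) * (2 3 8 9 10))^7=((0 11 8 3 9 4 6)(2 10))^7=(11)(2 10)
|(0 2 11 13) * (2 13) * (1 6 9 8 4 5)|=|(0 13)(1 6 9 8 4 5)(2 11)|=6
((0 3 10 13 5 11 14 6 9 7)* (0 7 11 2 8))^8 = (14)(0 3 10 13 5 2 8)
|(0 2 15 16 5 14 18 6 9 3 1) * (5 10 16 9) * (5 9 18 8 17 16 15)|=14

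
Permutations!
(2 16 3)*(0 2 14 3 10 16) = (0 2)(3 14)(10 16) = [2, 1, 0, 14, 4, 5, 6, 7, 8, 9, 16, 11, 12, 13, 3, 15, 10]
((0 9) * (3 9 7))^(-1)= (0 9 3 7)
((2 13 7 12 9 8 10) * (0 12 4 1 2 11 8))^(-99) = ((0 12 9)(1 2 13 7 4)(8 10 11))^(-99) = (1 2 13 7 4)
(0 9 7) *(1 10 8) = (0 9 7)(1 10 8) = [9, 10, 2, 3, 4, 5, 6, 0, 1, 7, 8]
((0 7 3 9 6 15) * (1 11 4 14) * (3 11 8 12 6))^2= ((0 7 11 4 14 1 8 12 6 15)(3 9))^2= (0 11 14 8 6)(1 12 15 7 4)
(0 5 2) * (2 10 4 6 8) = (0 5 10 4 6 8 2) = [5, 1, 0, 3, 6, 10, 8, 7, 2, 9, 4]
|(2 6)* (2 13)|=|(2 6 13)|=3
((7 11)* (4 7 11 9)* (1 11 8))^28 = (1 11 8)(4 7 9)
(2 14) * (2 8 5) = [0, 1, 14, 3, 4, 2, 6, 7, 5, 9, 10, 11, 12, 13, 8] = (2 14 8 5)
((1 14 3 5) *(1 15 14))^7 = (3 14 15 5)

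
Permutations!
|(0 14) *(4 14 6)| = |(0 6 4 14)| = 4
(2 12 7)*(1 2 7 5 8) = [0, 2, 12, 3, 4, 8, 6, 7, 1, 9, 10, 11, 5] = (1 2 12 5 8)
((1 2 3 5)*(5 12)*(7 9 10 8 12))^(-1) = ((1 2 3 7 9 10 8 12 5))^(-1) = (1 5 12 8 10 9 7 3 2)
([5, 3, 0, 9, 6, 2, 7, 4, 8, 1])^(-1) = [2, 9, 5, 1, 7, 0, 4, 6, 8, 3]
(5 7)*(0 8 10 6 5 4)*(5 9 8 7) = (0 7 4)(6 9 8 10) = [7, 1, 2, 3, 0, 5, 9, 4, 10, 8, 6]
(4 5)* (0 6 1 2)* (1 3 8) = (0 6 3 8 1 2)(4 5) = [6, 2, 0, 8, 5, 4, 3, 7, 1]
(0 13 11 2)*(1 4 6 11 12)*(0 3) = (0 13 12 1 4 6 11 2 3) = [13, 4, 3, 0, 6, 5, 11, 7, 8, 9, 10, 2, 1, 12]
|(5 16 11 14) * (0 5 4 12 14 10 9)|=6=|(0 5 16 11 10 9)(4 12 14)|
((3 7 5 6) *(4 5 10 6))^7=((3 7 10 6)(4 5))^7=(3 6 10 7)(4 5)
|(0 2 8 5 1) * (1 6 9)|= |(0 2 8 5 6 9 1)|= 7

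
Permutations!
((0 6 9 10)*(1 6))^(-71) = (0 10 9 6 1)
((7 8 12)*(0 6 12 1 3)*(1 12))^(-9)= ((0 6 1 3)(7 8 12))^(-9)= (12)(0 3 1 6)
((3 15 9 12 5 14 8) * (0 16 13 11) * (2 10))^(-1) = ((0 16 13 11)(2 10)(3 15 9 12 5 14 8))^(-1) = (0 11 13 16)(2 10)(3 8 14 5 12 9 15)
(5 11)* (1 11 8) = (1 11 5 8) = [0, 11, 2, 3, 4, 8, 6, 7, 1, 9, 10, 5]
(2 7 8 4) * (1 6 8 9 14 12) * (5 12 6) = (1 5 12)(2 7 9 14 6 8 4) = [0, 5, 7, 3, 2, 12, 8, 9, 4, 14, 10, 11, 1, 13, 6]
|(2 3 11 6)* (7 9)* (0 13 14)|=|(0 13 14)(2 3 11 6)(7 9)|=12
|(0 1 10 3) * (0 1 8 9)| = 3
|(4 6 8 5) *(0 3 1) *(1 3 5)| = 6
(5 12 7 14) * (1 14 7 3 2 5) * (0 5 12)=[5, 14, 12, 2, 4, 0, 6, 7, 8, 9, 10, 11, 3, 13, 1]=(0 5)(1 14)(2 12 3)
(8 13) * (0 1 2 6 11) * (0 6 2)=(0 1)(6 11)(8 13)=[1, 0, 2, 3, 4, 5, 11, 7, 13, 9, 10, 6, 12, 8]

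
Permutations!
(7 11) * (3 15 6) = [0, 1, 2, 15, 4, 5, 3, 11, 8, 9, 10, 7, 12, 13, 14, 6] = (3 15 6)(7 11)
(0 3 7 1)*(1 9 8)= [3, 0, 2, 7, 4, 5, 6, 9, 1, 8]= (0 3 7 9 8 1)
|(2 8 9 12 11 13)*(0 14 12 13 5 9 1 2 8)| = 10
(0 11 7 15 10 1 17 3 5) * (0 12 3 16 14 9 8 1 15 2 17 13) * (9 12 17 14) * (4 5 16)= [11, 13, 14, 16, 5, 17, 6, 2, 1, 8, 15, 7, 3, 0, 12, 10, 9, 4]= (0 11 7 2 14 12 3 16 9 8 1 13)(4 5 17)(10 15)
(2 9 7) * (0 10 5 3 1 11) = (0 10 5 3 1 11)(2 9 7) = [10, 11, 9, 1, 4, 3, 6, 2, 8, 7, 5, 0]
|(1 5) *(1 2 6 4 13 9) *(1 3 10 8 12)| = |(1 5 2 6 4 13 9 3 10 8 12)| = 11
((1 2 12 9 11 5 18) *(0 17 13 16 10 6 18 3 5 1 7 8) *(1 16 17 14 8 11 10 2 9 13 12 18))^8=((0 14 8)(1 9 10 6)(2 18 7 11 16)(3 5)(12 13 17))^8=(0 8 14)(2 11 18 16 7)(12 17 13)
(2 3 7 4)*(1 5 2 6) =[0, 5, 3, 7, 6, 2, 1, 4] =(1 5 2 3 7 4 6)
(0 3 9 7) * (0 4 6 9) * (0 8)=[3, 1, 2, 8, 6, 5, 9, 4, 0, 7]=(0 3 8)(4 6 9 7)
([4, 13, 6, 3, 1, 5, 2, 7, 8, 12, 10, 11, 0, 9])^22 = [9, 0, 2, 3, 12, 5, 6, 7, 8, 1, 10, 11, 13, 4]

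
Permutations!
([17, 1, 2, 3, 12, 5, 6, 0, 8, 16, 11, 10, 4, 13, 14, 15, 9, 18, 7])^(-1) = [7, 1, 2, 3, 12, 5, 6, 18, 8, 16, 11, 10, 4, 13, 14, 15, 9, 0, 17]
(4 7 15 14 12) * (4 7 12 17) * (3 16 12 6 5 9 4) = (3 16 12 7 15 14 17)(4 6 5 9) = [0, 1, 2, 16, 6, 9, 5, 15, 8, 4, 10, 11, 7, 13, 17, 14, 12, 3]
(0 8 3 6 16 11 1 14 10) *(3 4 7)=(0 8 4 7 3 6 16 11 1 14 10)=[8, 14, 2, 6, 7, 5, 16, 3, 4, 9, 0, 1, 12, 13, 10, 15, 11]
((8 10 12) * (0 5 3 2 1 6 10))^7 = (0 12 6 2 5 8 10 1 3)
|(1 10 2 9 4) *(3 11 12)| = 15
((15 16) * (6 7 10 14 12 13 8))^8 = ((6 7 10 14 12 13 8)(15 16))^8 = (16)(6 7 10 14 12 13 8)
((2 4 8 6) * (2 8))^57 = (2 4)(6 8)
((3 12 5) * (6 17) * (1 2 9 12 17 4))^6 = (1 17 12)(2 6 5)(3 9 4) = ((1 2 9 12 5 3 17 6 4))^6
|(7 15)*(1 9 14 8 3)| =|(1 9 14 8 3)(7 15)| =10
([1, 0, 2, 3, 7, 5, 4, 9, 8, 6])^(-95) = [1, 0, 2, 3, 7, 5, 4, 9, 8, 6]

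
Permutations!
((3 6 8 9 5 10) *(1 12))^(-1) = (1 12)(3 10 5 9 8 6)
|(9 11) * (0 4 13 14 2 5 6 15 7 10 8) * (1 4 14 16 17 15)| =14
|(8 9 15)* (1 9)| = |(1 9 15 8)| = 4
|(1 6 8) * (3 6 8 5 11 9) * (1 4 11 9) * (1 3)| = |(1 8 4 11 3 6 5 9)| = 8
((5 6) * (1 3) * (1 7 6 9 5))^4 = ((1 3 7 6)(5 9))^4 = (9)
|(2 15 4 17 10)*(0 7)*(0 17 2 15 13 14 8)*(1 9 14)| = |(0 7 17 10 15 4 2 13 1 9 14 8)| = 12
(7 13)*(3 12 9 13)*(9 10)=(3 12 10 9 13 7)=[0, 1, 2, 12, 4, 5, 6, 3, 8, 13, 9, 11, 10, 7]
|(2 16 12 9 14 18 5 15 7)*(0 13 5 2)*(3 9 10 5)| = 13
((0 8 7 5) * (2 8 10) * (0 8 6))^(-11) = ((0 10 2 6)(5 8 7))^(-11) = (0 10 2 6)(5 8 7)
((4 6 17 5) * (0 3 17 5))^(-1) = (0 17 3)(4 5 6)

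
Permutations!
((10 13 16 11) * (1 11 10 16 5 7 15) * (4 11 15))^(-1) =(1 15)(4 7 5 13 10 16 11)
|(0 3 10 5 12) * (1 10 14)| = 7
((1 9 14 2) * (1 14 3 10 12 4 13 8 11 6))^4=(14)(1 12 11 3 13)(4 6 10 8 9)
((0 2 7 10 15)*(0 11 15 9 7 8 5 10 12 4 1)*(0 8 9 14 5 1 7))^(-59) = ((0 2 9)(1 8)(4 7 12)(5 10 14)(11 15))^(-59) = (0 2 9)(1 8)(4 7 12)(5 10 14)(11 15)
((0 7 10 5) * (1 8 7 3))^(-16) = (0 10 8 3 5 7 1)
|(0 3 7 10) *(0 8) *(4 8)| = 6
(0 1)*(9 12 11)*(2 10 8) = (0 1)(2 10 8)(9 12 11) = [1, 0, 10, 3, 4, 5, 6, 7, 2, 12, 8, 9, 11]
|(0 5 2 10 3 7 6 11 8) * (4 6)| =|(0 5 2 10 3 7 4 6 11 8)| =10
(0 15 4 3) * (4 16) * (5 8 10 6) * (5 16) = (0 15 5 8 10 6 16 4 3) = [15, 1, 2, 0, 3, 8, 16, 7, 10, 9, 6, 11, 12, 13, 14, 5, 4]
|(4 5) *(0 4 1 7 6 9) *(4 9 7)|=|(0 9)(1 4 5)(6 7)|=6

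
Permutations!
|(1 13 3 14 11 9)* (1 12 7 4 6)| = 10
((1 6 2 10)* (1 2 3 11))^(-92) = (11)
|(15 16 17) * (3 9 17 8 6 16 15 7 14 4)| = 6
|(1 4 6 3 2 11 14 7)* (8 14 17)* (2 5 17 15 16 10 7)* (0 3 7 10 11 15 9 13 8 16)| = |(0 3 5 17 16 11 9 13 8 14 2 15)(1 4 6 7)| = 12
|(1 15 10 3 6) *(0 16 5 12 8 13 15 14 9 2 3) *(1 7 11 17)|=|(0 16 5 12 8 13 15 10)(1 14 9 2 3 6 7 11 17)|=72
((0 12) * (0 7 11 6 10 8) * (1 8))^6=(0 1 6 7)(8 10 11 12)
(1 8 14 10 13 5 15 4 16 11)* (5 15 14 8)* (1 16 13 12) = (1 5 14 10 12)(4 13 15)(11 16) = [0, 5, 2, 3, 13, 14, 6, 7, 8, 9, 12, 16, 1, 15, 10, 4, 11]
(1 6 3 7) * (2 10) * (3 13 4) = (1 6 13 4 3 7)(2 10) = [0, 6, 10, 7, 3, 5, 13, 1, 8, 9, 2, 11, 12, 4]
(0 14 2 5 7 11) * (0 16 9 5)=(0 14 2)(5 7 11 16 9)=[14, 1, 0, 3, 4, 7, 6, 11, 8, 5, 10, 16, 12, 13, 2, 15, 9]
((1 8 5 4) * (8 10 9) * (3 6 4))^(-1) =(1 4 6 3 5 8 9 10)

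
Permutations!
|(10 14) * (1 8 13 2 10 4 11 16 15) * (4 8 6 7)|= |(1 6 7 4 11 16 15)(2 10 14 8 13)|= 35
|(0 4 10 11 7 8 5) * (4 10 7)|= 7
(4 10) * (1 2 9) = (1 2 9)(4 10) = [0, 2, 9, 3, 10, 5, 6, 7, 8, 1, 4]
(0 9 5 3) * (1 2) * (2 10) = (0 9 5 3)(1 10 2) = [9, 10, 1, 0, 4, 3, 6, 7, 8, 5, 2]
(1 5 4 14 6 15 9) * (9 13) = (1 5 4 14 6 15 13 9) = [0, 5, 2, 3, 14, 4, 15, 7, 8, 1, 10, 11, 12, 9, 6, 13]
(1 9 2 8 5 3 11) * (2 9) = (1 2 8 5 3 11) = [0, 2, 8, 11, 4, 3, 6, 7, 5, 9, 10, 1]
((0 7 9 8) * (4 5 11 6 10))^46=((0 7 9 8)(4 5 11 6 10))^46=(0 9)(4 5 11 6 10)(7 8)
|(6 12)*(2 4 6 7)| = |(2 4 6 12 7)| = 5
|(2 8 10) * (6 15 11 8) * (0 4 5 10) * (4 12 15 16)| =30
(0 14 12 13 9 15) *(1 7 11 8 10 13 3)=[14, 7, 2, 1, 4, 5, 6, 11, 10, 15, 13, 8, 3, 9, 12, 0]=(0 14 12 3 1 7 11 8 10 13 9 15)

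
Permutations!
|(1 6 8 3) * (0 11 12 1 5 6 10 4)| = 12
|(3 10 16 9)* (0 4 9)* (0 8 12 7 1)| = |(0 4 9 3 10 16 8 12 7 1)| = 10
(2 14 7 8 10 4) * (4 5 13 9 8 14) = [0, 1, 4, 3, 2, 13, 6, 14, 10, 8, 5, 11, 12, 9, 7] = (2 4)(5 13 9 8 10)(7 14)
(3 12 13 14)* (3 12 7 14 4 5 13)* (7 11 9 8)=[0, 1, 2, 11, 5, 13, 6, 14, 7, 8, 10, 9, 3, 4, 12]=(3 11 9 8 7 14 12)(4 5 13)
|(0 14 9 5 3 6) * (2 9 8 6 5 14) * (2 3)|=8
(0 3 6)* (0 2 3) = [0, 1, 3, 6, 4, 5, 2] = (2 3 6)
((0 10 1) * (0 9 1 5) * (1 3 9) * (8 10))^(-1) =((0 8 10 5)(3 9))^(-1) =(0 5 10 8)(3 9)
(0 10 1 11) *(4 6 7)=(0 10 1 11)(4 6 7)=[10, 11, 2, 3, 6, 5, 7, 4, 8, 9, 1, 0]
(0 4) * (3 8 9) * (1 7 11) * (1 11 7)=(11)(0 4)(3 8 9)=[4, 1, 2, 8, 0, 5, 6, 7, 9, 3, 10, 11]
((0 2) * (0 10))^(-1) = (0 10 2) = ((0 2 10))^(-1)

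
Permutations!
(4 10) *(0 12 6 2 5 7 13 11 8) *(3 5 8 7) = (0 12 6 2 8)(3 5)(4 10)(7 13 11) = [12, 1, 8, 5, 10, 3, 2, 13, 0, 9, 4, 7, 6, 11]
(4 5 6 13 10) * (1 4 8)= (1 4 5 6 13 10 8)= [0, 4, 2, 3, 5, 6, 13, 7, 1, 9, 8, 11, 12, 10]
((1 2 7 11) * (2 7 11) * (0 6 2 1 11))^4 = ((11)(0 6 2)(1 7))^4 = (11)(0 6 2)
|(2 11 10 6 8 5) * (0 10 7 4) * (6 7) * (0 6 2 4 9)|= |(0 10 7 9)(2 11)(4 6 8 5)|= 4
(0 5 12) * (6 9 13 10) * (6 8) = (0 5 12)(6 9 13 10 8) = [5, 1, 2, 3, 4, 12, 9, 7, 6, 13, 8, 11, 0, 10]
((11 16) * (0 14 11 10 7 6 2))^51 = (0 16 6 14 10 2 11 7)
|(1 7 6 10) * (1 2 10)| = 6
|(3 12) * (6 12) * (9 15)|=|(3 6 12)(9 15)|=6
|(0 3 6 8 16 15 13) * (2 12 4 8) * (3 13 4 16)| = |(0 13)(2 12 16 15 4 8 3 6)| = 8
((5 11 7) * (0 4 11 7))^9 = ((0 4 11)(5 7))^9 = (11)(5 7)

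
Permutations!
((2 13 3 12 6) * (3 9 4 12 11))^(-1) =(2 6 12 4 9 13)(3 11)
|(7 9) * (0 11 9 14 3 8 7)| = |(0 11 9)(3 8 7 14)| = 12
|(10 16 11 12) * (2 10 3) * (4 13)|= 6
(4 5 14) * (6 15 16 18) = [0, 1, 2, 3, 5, 14, 15, 7, 8, 9, 10, 11, 12, 13, 4, 16, 18, 17, 6] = (4 5 14)(6 15 16 18)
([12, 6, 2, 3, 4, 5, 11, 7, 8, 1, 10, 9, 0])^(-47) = (0 12)(1 6 11 9)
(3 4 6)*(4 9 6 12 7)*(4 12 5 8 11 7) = (3 9 6)(4 5 8 11 7 12) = [0, 1, 2, 9, 5, 8, 3, 12, 11, 6, 10, 7, 4]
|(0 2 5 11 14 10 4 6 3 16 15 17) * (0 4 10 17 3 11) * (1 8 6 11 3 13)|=84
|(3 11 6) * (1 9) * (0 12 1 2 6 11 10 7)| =9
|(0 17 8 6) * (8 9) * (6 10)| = |(0 17 9 8 10 6)| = 6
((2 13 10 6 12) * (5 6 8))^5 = ((2 13 10 8 5 6 12))^5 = (2 6 8 13 12 5 10)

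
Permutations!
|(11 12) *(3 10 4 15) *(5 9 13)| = |(3 10 4 15)(5 9 13)(11 12)| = 12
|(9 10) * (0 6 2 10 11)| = |(0 6 2 10 9 11)| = 6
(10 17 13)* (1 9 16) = (1 9 16)(10 17 13) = [0, 9, 2, 3, 4, 5, 6, 7, 8, 16, 17, 11, 12, 10, 14, 15, 1, 13]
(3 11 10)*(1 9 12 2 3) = (1 9 12 2 3 11 10) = [0, 9, 3, 11, 4, 5, 6, 7, 8, 12, 1, 10, 2]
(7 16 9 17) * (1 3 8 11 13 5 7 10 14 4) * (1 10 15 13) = (1 3 8 11)(4 10 14)(5 7 16 9 17 15 13) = [0, 3, 2, 8, 10, 7, 6, 16, 11, 17, 14, 1, 12, 5, 4, 13, 9, 15]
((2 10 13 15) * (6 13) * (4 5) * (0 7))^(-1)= (0 7)(2 15 13 6 10)(4 5)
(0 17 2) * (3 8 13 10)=(0 17 2)(3 8 13 10)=[17, 1, 0, 8, 4, 5, 6, 7, 13, 9, 3, 11, 12, 10, 14, 15, 16, 2]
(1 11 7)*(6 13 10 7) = (1 11 6 13 10 7) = [0, 11, 2, 3, 4, 5, 13, 1, 8, 9, 7, 6, 12, 10]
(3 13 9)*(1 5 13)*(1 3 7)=(1 5 13 9 7)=[0, 5, 2, 3, 4, 13, 6, 1, 8, 7, 10, 11, 12, 9]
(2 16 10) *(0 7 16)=(0 7 16 10 2)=[7, 1, 0, 3, 4, 5, 6, 16, 8, 9, 2, 11, 12, 13, 14, 15, 10]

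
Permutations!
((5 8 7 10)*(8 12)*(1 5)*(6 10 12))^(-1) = (1 10 6 5)(7 8 12)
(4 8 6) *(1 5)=(1 5)(4 8 6)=[0, 5, 2, 3, 8, 1, 4, 7, 6]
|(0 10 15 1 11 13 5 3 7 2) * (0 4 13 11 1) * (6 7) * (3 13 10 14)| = 18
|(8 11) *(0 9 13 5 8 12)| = |(0 9 13 5 8 11 12)| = 7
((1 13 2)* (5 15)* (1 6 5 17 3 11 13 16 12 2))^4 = ((1 16 12 2 6 5 15 17 3 11 13))^4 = (1 6 3 16 5 11 12 15 13 2 17)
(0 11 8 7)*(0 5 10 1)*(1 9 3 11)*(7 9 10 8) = [1, 0, 2, 11, 4, 8, 6, 5, 9, 3, 10, 7] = (0 1)(3 11 7 5 8 9)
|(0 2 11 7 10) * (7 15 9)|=7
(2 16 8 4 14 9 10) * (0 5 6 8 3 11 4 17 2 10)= (0 5 6 8 17 2 16 3 11 4 14 9)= [5, 1, 16, 11, 14, 6, 8, 7, 17, 0, 10, 4, 12, 13, 9, 15, 3, 2]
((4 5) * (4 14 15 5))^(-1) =((5 14 15))^(-1) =(5 15 14)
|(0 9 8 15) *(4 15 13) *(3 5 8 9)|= 7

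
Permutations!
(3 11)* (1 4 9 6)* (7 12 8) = (1 4 9 6)(3 11)(7 12 8) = [0, 4, 2, 11, 9, 5, 1, 12, 7, 6, 10, 3, 8]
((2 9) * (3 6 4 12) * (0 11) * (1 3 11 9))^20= ((0 9 2 1 3 6 4 12 11))^20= (0 2 3 4 11 9 1 6 12)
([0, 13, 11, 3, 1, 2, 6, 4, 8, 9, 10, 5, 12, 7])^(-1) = [0, 4, 5, 3, 7, 11, 6, 13, 8, 9, 10, 2, 12, 1]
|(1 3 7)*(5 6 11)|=3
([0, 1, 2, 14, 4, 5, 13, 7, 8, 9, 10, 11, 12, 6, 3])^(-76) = (14)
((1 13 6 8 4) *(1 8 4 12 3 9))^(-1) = ((1 13 6 4 8 12 3 9))^(-1) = (1 9 3 12 8 4 6 13)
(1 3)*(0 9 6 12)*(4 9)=[4, 3, 2, 1, 9, 5, 12, 7, 8, 6, 10, 11, 0]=(0 4 9 6 12)(1 3)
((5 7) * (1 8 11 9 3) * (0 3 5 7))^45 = ((0 3 1 8 11 9 5))^45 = (0 8 5 1 9 3 11)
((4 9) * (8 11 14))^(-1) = (4 9)(8 14 11)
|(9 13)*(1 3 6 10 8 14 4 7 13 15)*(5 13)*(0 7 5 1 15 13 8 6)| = 4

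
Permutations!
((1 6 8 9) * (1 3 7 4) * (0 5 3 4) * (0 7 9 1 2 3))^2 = ((0 5)(1 6 8)(2 3 9 4))^2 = (1 8 6)(2 9)(3 4)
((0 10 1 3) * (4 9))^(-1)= (0 3 1 10)(4 9)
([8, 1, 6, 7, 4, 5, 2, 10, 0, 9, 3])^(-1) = (0 8)(2 6)(3 10 7)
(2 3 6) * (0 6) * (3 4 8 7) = (0 6 2 4 8 7 3) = [6, 1, 4, 0, 8, 5, 2, 3, 7]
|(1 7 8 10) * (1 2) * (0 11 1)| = 7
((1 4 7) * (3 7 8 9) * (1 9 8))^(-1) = (1 4)(3 9 7)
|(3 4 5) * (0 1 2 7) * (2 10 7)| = 12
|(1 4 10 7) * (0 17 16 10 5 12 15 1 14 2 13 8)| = 45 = |(0 17 16 10 7 14 2 13 8)(1 4 5 12 15)|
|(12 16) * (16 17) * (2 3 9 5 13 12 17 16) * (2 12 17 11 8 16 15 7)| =9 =|(2 3 9 5 13 17 12 15 7)(8 16 11)|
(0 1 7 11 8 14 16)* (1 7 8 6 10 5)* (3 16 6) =[7, 8, 2, 16, 4, 1, 10, 11, 14, 9, 5, 3, 12, 13, 6, 15, 0] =(0 7 11 3 16)(1 8 14 6 10 5)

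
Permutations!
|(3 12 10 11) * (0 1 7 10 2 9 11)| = |(0 1 7 10)(2 9 11 3 12)| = 20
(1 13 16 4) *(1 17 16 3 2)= (1 13 3 2)(4 17 16)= [0, 13, 1, 2, 17, 5, 6, 7, 8, 9, 10, 11, 12, 3, 14, 15, 4, 16]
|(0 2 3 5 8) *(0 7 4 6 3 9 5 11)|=10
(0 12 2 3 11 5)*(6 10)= [12, 1, 3, 11, 4, 0, 10, 7, 8, 9, 6, 5, 2]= (0 12 2 3 11 5)(6 10)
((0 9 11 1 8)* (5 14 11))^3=(0 14 8 5 1 9 11)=((0 9 5 14 11 1 8))^3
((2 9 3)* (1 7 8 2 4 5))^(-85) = (1 2 4 7 9 5 8 3)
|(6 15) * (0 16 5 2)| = |(0 16 5 2)(6 15)| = 4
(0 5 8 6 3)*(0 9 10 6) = (0 5 8)(3 9 10 6) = [5, 1, 2, 9, 4, 8, 3, 7, 0, 10, 6]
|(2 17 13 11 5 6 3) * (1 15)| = 14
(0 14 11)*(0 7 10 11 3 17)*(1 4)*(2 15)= [14, 4, 15, 17, 1, 5, 6, 10, 8, 9, 11, 7, 12, 13, 3, 2, 16, 0]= (0 14 3 17)(1 4)(2 15)(7 10 11)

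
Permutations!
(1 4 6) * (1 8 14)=(1 4 6 8 14)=[0, 4, 2, 3, 6, 5, 8, 7, 14, 9, 10, 11, 12, 13, 1]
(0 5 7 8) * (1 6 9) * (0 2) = (0 5 7 8 2)(1 6 9) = [5, 6, 0, 3, 4, 7, 9, 8, 2, 1]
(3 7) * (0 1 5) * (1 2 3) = (0 2 3 7 1 5) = [2, 5, 3, 7, 4, 0, 6, 1]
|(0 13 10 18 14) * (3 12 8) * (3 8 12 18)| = 6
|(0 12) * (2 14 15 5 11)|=|(0 12)(2 14 15 5 11)|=10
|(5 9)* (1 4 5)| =4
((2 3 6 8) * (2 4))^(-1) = ((2 3 6 8 4))^(-1) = (2 4 8 6 3)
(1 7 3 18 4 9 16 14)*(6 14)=(1 7 3 18 4 9 16 6 14)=[0, 7, 2, 18, 9, 5, 14, 3, 8, 16, 10, 11, 12, 13, 1, 15, 6, 17, 4]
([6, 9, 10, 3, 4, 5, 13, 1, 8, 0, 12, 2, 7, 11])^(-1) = (0 9 1 7 12 10 2 11 13 6)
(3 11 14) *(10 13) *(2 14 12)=[0, 1, 14, 11, 4, 5, 6, 7, 8, 9, 13, 12, 2, 10, 3]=(2 14 3 11 12)(10 13)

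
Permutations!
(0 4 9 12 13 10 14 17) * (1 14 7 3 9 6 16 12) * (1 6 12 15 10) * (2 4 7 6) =[7, 14, 4, 9, 12, 5, 16, 3, 8, 2, 6, 11, 13, 1, 17, 10, 15, 0] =(0 7 3 9 2 4 12 13 1 14 17)(6 16 15 10)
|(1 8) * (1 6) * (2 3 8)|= 5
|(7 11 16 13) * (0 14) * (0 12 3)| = 4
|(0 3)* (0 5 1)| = 4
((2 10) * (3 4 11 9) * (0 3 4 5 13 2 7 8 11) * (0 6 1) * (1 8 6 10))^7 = (0 3 5 13 2 1)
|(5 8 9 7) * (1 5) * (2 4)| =|(1 5 8 9 7)(2 4)| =10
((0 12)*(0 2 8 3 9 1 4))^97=((0 12 2 8 3 9 1 4))^97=(0 12 2 8 3 9 1 4)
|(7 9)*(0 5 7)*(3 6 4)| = |(0 5 7 9)(3 6 4)| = 12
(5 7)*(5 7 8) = (5 8) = [0, 1, 2, 3, 4, 8, 6, 7, 5]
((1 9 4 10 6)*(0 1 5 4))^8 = ((0 1 9)(4 10 6 5))^8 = (10)(0 9 1)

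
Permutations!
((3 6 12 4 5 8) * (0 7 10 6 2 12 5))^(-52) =(0 12 3 5 10)(2 8 6 7 4)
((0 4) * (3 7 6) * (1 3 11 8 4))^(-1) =((0 1 3 7 6 11 8 4))^(-1) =(0 4 8 11 6 7 3 1)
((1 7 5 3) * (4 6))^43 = (1 3 5 7)(4 6)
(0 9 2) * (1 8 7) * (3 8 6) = (0 9 2)(1 6 3 8 7) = [9, 6, 0, 8, 4, 5, 3, 1, 7, 2]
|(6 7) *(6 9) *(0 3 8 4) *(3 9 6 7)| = 7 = |(0 9 7 6 3 8 4)|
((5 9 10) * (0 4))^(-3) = (10)(0 4)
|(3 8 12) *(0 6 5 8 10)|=7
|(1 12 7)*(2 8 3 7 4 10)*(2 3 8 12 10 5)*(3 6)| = |(1 10 6 3 7)(2 12 4 5)| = 20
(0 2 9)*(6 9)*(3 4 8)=(0 2 6 9)(3 4 8)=[2, 1, 6, 4, 8, 5, 9, 7, 3, 0]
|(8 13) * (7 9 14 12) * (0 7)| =|(0 7 9 14 12)(8 13)| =10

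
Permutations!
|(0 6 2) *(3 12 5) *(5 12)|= |(12)(0 6 2)(3 5)|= 6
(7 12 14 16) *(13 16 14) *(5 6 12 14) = [0, 1, 2, 3, 4, 6, 12, 14, 8, 9, 10, 11, 13, 16, 5, 15, 7] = (5 6 12 13 16 7 14)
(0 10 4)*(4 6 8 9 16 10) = (0 4)(6 8 9 16 10) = [4, 1, 2, 3, 0, 5, 8, 7, 9, 16, 6, 11, 12, 13, 14, 15, 10]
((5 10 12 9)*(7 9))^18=((5 10 12 7 9))^18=(5 7 10 9 12)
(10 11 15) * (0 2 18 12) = (0 2 18 12)(10 11 15) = [2, 1, 18, 3, 4, 5, 6, 7, 8, 9, 11, 15, 0, 13, 14, 10, 16, 17, 12]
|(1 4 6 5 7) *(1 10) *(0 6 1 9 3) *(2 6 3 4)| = 8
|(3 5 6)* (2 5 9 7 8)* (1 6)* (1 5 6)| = |(2 6 3 9 7 8)| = 6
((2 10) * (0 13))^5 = ((0 13)(2 10))^5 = (0 13)(2 10)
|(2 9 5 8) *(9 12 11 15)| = |(2 12 11 15 9 5 8)| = 7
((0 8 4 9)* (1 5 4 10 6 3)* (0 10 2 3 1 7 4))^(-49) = (0 9 8 10 2 6 3 1 7 5 4)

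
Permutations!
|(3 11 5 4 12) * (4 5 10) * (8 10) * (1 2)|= 6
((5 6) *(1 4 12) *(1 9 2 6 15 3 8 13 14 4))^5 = (2 8 9 3 12 15 4 5 14 6 13)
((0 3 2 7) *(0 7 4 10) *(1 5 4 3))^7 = ((0 1 5 4 10)(2 3))^7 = (0 5 10 1 4)(2 3)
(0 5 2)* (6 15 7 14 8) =[5, 1, 0, 3, 4, 2, 15, 14, 6, 9, 10, 11, 12, 13, 8, 7] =(0 5 2)(6 15 7 14 8)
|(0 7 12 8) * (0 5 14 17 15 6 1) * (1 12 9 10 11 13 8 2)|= |(0 7 9 10 11 13 8 5 14 17 15 6 12 2 1)|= 15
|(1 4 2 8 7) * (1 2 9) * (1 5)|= 12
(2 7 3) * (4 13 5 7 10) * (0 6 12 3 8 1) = (0 6 12 3 2 10 4 13 5 7 8 1) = [6, 0, 10, 2, 13, 7, 12, 8, 1, 9, 4, 11, 3, 5]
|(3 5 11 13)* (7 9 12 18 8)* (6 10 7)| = 28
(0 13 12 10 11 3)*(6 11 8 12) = (0 13 6 11 3)(8 12 10) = [13, 1, 2, 0, 4, 5, 11, 7, 12, 9, 8, 3, 10, 6]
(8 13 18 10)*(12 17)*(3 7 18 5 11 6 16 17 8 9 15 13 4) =[0, 1, 2, 7, 3, 11, 16, 18, 4, 15, 9, 6, 8, 5, 14, 13, 17, 12, 10] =(3 7 18 10 9 15 13 5 11 6 16 17 12 8 4)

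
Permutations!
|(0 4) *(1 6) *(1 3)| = 6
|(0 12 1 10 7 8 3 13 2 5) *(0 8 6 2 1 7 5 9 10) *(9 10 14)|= 22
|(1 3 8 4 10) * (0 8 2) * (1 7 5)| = |(0 8 4 10 7 5 1 3 2)| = 9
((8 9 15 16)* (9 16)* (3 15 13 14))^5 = (8 16)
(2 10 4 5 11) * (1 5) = (1 5 11 2 10 4) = [0, 5, 10, 3, 1, 11, 6, 7, 8, 9, 4, 2]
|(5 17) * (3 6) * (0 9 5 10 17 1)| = 4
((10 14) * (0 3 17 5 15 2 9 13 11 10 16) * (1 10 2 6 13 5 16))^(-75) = (0 3 17 16)(2 5 6 11 9 15 13)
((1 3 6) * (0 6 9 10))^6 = ((0 6 1 3 9 10))^6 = (10)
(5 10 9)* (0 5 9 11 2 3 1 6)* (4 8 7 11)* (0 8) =(0 5 10 4)(1 6 8 7 11 2 3) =[5, 6, 3, 1, 0, 10, 8, 11, 7, 9, 4, 2]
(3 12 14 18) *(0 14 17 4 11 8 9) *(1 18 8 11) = (0 14 8 9)(1 18 3 12 17 4) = [14, 18, 2, 12, 1, 5, 6, 7, 9, 0, 10, 11, 17, 13, 8, 15, 16, 4, 3]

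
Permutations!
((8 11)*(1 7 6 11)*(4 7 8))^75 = ((1 8)(4 7 6 11))^75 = (1 8)(4 11 6 7)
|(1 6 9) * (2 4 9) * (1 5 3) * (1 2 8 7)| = |(1 6 8 7)(2 4 9 5 3)| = 20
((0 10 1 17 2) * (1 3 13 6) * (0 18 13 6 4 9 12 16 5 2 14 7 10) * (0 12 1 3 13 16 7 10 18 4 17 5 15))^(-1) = (0 15 16 18 7 12)(1 9 4 2 5)(3 6)(10 14 17 13) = ((0 12 7 18 16 15)(1 5 2 4 9)(3 6)(10 13 17 14))^(-1)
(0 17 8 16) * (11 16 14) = (0 17 8 14 11 16) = [17, 1, 2, 3, 4, 5, 6, 7, 14, 9, 10, 16, 12, 13, 11, 15, 0, 8]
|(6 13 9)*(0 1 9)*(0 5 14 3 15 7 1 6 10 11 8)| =|(0 6 13 5 14 3 15 7 1 9 10 11 8)| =13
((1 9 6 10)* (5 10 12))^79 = (1 9 6 12 5 10)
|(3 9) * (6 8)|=|(3 9)(6 8)|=2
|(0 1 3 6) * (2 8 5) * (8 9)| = |(0 1 3 6)(2 9 8 5)| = 4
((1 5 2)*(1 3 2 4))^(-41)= ((1 5 4)(2 3))^(-41)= (1 5 4)(2 3)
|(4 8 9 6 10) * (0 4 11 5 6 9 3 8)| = |(0 4)(3 8)(5 6 10 11)| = 4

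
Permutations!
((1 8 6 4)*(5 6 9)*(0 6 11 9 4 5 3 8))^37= ((0 6 5 11 9 3 8 4 1))^37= (0 6 5 11 9 3 8 4 1)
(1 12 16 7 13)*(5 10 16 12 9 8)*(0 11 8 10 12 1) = (0 11 8 5 12 1 9 10 16 7 13) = [11, 9, 2, 3, 4, 12, 6, 13, 5, 10, 16, 8, 1, 0, 14, 15, 7]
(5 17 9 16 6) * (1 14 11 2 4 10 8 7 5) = (1 14 11 2 4 10 8 7 5 17 9 16 6) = [0, 14, 4, 3, 10, 17, 1, 5, 7, 16, 8, 2, 12, 13, 11, 15, 6, 9]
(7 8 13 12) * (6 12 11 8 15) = (6 12 7 15)(8 13 11) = [0, 1, 2, 3, 4, 5, 12, 15, 13, 9, 10, 8, 7, 11, 14, 6]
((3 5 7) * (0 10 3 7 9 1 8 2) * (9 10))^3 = ((0 9 1 8 2)(3 5 10))^3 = (10)(0 8 9 2 1)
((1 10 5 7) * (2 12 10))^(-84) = ((1 2 12 10 5 7))^(-84) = (12)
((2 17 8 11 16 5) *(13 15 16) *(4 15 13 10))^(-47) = ((2 17 8 11 10 4 15 16 5))^(-47) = (2 16 4 11 17 5 15 10 8)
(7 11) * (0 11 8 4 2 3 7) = (0 11)(2 3 7 8 4) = [11, 1, 3, 7, 2, 5, 6, 8, 4, 9, 10, 0]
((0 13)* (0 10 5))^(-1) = ((0 13 10 5))^(-1) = (0 5 10 13)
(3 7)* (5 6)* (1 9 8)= (1 9 8)(3 7)(5 6)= [0, 9, 2, 7, 4, 6, 5, 3, 1, 8]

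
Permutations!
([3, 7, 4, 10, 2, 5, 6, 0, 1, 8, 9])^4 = (0 8 3 1 10 7 9)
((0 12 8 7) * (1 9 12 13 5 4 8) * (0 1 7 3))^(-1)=((0 13 5 4 8 3)(1 9 12 7))^(-1)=(0 3 8 4 5 13)(1 7 12 9)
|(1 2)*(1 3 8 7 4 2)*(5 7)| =6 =|(2 3 8 5 7 4)|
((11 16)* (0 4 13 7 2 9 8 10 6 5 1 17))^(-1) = (0 17 1 5 6 10 8 9 2 7 13 4)(11 16) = ((0 4 13 7 2 9 8 10 6 5 1 17)(11 16))^(-1)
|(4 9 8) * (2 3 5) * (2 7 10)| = 15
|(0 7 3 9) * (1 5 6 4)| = 4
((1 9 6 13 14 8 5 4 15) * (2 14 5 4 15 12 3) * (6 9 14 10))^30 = (1 2)(3 15)(4 13)(5 12)(6 8)(10 14)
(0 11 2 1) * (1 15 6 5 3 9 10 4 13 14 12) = [11, 0, 15, 9, 13, 3, 5, 7, 8, 10, 4, 2, 1, 14, 12, 6] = (0 11 2 15 6 5 3 9 10 4 13 14 12 1)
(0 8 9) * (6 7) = (0 8 9)(6 7) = [8, 1, 2, 3, 4, 5, 7, 6, 9, 0]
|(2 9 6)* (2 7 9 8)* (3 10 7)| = |(2 8)(3 10 7 9 6)| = 10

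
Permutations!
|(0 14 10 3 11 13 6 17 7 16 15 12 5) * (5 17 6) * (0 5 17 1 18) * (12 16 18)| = 18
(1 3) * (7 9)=[0, 3, 2, 1, 4, 5, 6, 9, 8, 7]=(1 3)(7 9)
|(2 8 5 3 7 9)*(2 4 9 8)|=|(3 7 8 5)(4 9)|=4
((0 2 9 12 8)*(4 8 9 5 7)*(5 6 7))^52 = (12)(0 4 6)(2 8 7)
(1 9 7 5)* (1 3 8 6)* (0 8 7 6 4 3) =[8, 9, 2, 7, 3, 0, 1, 5, 4, 6] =(0 8 4 3 7 5)(1 9 6)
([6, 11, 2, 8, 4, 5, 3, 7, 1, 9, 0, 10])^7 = [0, 1, 2, 3, 4, 5, 6, 7, 8, 9, 10, 11]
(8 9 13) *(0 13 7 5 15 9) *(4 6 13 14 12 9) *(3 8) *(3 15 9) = (0 14 12 3 8)(4 6 13 15)(5 9 7) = [14, 1, 2, 8, 6, 9, 13, 5, 0, 7, 10, 11, 3, 15, 12, 4]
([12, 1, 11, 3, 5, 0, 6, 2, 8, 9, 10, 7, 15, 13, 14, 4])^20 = (15)(2 7 11)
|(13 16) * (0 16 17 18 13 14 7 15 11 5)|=|(0 16 14 7 15 11 5)(13 17 18)|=21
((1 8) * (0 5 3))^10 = ((0 5 3)(1 8))^10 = (8)(0 5 3)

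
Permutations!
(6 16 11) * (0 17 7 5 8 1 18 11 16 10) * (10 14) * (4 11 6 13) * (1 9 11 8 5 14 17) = (0 1 18 6 17 7 14 10)(4 8 9 11 13) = [1, 18, 2, 3, 8, 5, 17, 14, 9, 11, 0, 13, 12, 4, 10, 15, 16, 7, 6]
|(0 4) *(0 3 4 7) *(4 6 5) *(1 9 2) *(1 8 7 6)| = 10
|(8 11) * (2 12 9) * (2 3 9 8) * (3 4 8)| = 7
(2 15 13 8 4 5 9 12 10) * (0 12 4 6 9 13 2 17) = [12, 1, 15, 3, 5, 13, 9, 7, 6, 4, 17, 11, 10, 8, 14, 2, 16, 0] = (0 12 10 17)(2 15)(4 5 13 8 6 9)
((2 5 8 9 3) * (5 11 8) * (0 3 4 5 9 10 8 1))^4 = ((0 3 2 11 1)(4 5 9)(8 10))^4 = (0 1 11 2 3)(4 5 9)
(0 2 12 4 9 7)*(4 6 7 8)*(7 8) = (0 2 12 6 8 4 9 7) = [2, 1, 12, 3, 9, 5, 8, 0, 4, 7, 10, 11, 6]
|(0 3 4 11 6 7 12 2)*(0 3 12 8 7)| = |(0 12 2 3 4 11 6)(7 8)| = 14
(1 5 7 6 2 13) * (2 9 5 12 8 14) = (1 12 8 14 2 13)(5 7 6 9) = [0, 12, 13, 3, 4, 7, 9, 6, 14, 5, 10, 11, 8, 1, 2]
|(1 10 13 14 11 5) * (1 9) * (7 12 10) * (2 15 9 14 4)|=|(1 7 12 10 13 4 2 15 9)(5 14 11)|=9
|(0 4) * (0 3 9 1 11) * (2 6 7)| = 6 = |(0 4 3 9 1 11)(2 6 7)|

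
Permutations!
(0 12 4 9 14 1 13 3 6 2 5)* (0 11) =[12, 13, 5, 6, 9, 11, 2, 7, 8, 14, 10, 0, 4, 3, 1] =(0 12 4 9 14 1 13 3 6 2 5 11)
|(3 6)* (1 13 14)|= 6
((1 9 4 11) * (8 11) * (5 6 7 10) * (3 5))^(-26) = (1 11 8 4 9)(3 10 7 6 5)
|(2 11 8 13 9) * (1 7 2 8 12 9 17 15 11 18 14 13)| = |(1 7 2 18 14 13 17 15 11 12 9 8)| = 12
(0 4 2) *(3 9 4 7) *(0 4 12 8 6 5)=(0 7 3 9 12 8 6 5)(2 4)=[7, 1, 4, 9, 2, 0, 5, 3, 6, 12, 10, 11, 8]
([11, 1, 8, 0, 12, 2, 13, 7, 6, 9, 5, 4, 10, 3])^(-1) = [3, 1, 5, 13, 11, 10, 8, 7, 2, 9, 12, 0, 4, 6]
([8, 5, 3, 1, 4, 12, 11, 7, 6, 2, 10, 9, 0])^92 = [6, 12, 1, 5, 4, 0, 9, 7, 11, 3, 10, 2, 8]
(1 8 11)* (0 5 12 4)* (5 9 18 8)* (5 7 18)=(0 9 5 12 4)(1 7 18 8 11)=[9, 7, 2, 3, 0, 12, 6, 18, 11, 5, 10, 1, 4, 13, 14, 15, 16, 17, 8]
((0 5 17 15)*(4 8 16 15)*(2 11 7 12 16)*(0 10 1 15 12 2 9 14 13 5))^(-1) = ((1 15 10)(2 11 7)(4 8 9 14 13 5 17)(12 16))^(-1) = (1 10 15)(2 7 11)(4 17 5 13 14 9 8)(12 16)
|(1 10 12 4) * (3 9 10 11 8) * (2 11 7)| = |(1 7 2 11 8 3 9 10 12 4)| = 10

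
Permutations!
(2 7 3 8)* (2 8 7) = (8)(3 7) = [0, 1, 2, 7, 4, 5, 6, 3, 8]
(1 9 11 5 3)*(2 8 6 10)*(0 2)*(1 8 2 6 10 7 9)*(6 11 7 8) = [11, 1, 2, 6, 4, 3, 8, 9, 10, 7, 0, 5] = (0 11 5 3 6 8 10)(7 9)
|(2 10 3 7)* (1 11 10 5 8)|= |(1 11 10 3 7 2 5 8)|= 8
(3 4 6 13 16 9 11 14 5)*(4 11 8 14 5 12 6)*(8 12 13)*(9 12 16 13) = [0, 1, 2, 11, 4, 3, 8, 7, 14, 16, 10, 5, 6, 13, 9, 15, 12] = (3 11 5)(6 8 14 9 16 12)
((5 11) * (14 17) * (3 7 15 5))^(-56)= ((3 7 15 5 11)(14 17))^(-56)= (17)(3 11 5 15 7)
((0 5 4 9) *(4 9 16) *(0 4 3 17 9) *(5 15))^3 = ((0 15 5)(3 17 9 4 16))^3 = (3 4 17 16 9)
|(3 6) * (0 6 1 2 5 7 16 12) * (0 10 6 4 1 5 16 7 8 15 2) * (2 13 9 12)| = |(0 4 1)(2 16)(3 5 8 15 13 9 12 10 6)| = 18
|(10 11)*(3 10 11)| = 2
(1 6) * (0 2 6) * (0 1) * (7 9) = (0 2 6)(7 9) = [2, 1, 6, 3, 4, 5, 0, 9, 8, 7]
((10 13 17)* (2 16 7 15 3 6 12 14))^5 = ((2 16 7 15 3 6 12 14)(10 13 17))^5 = (2 6 7 14 3 16 12 15)(10 17 13)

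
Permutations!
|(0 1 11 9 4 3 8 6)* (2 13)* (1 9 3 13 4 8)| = |(0 9 8 6)(1 11 3)(2 4 13)| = 12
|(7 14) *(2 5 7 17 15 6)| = |(2 5 7 14 17 15 6)| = 7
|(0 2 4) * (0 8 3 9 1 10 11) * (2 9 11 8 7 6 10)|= 11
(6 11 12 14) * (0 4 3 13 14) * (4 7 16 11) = (0 7 16 11 12)(3 13 14 6 4) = [7, 1, 2, 13, 3, 5, 4, 16, 8, 9, 10, 12, 0, 14, 6, 15, 11]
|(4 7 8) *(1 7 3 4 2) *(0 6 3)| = |(0 6 3 4)(1 7 8 2)| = 4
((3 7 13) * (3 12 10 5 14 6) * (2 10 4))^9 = ((2 10 5 14 6 3 7 13 12 4))^9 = (2 4 12 13 7 3 6 14 5 10)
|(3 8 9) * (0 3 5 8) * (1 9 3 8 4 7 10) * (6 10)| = |(0 8 3)(1 9 5 4 7 6 10)| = 21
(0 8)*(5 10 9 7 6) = (0 8)(5 10 9 7 6) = [8, 1, 2, 3, 4, 10, 5, 6, 0, 7, 9]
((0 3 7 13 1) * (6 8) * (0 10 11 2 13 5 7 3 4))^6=(1 10 11 2 13)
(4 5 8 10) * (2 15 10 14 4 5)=[0, 1, 15, 3, 2, 8, 6, 7, 14, 9, 5, 11, 12, 13, 4, 10]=(2 15 10 5 8 14 4)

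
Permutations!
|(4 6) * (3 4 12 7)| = |(3 4 6 12 7)| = 5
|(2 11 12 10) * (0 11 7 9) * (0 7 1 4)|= 14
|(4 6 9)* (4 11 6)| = |(6 9 11)| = 3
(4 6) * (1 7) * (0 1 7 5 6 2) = (7)(0 1 5 6 4 2) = [1, 5, 0, 3, 2, 6, 4, 7]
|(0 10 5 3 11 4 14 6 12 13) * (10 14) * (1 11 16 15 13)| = 13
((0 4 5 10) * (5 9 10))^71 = (0 10 9 4)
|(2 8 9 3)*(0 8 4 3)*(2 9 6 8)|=|(0 2 4 3 9)(6 8)|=10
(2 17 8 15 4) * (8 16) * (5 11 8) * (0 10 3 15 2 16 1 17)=[10, 17, 0, 15, 16, 11, 6, 7, 2, 9, 3, 8, 12, 13, 14, 4, 5, 1]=(0 10 3 15 4 16 5 11 8 2)(1 17)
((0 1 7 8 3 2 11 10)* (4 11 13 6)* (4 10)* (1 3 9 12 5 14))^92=(0 2 6)(1 7 8 9 12 5 14)(3 13 10)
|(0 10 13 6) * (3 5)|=4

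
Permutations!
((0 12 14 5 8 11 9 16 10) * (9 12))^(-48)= ((0 9 16 10)(5 8 11 12 14))^(-48)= (16)(5 11 14 8 12)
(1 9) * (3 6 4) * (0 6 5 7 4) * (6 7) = [7, 9, 2, 5, 3, 6, 0, 4, 8, 1] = (0 7 4 3 5 6)(1 9)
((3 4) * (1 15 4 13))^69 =((1 15 4 3 13))^69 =(1 13 3 4 15)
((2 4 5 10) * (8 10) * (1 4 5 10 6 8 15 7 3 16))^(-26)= ((1 4 10 2 5 15 7 3 16)(6 8))^(-26)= (1 4 10 2 5 15 7 3 16)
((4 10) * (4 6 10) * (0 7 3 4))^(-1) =(0 4 3 7)(6 10)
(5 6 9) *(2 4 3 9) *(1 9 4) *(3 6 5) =[0, 9, 1, 4, 6, 5, 2, 7, 8, 3] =(1 9 3 4 6 2)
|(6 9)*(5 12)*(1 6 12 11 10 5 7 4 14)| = |(1 6 9 12 7 4 14)(5 11 10)| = 21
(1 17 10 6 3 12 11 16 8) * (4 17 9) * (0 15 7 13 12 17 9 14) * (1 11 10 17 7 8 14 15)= (17)(0 1 15 8 11 16 14)(3 7 13 12 10 6)(4 9)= [1, 15, 2, 7, 9, 5, 3, 13, 11, 4, 6, 16, 10, 12, 0, 8, 14, 17]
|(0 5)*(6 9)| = |(0 5)(6 9)| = 2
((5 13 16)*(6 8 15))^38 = (5 16 13)(6 15 8)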